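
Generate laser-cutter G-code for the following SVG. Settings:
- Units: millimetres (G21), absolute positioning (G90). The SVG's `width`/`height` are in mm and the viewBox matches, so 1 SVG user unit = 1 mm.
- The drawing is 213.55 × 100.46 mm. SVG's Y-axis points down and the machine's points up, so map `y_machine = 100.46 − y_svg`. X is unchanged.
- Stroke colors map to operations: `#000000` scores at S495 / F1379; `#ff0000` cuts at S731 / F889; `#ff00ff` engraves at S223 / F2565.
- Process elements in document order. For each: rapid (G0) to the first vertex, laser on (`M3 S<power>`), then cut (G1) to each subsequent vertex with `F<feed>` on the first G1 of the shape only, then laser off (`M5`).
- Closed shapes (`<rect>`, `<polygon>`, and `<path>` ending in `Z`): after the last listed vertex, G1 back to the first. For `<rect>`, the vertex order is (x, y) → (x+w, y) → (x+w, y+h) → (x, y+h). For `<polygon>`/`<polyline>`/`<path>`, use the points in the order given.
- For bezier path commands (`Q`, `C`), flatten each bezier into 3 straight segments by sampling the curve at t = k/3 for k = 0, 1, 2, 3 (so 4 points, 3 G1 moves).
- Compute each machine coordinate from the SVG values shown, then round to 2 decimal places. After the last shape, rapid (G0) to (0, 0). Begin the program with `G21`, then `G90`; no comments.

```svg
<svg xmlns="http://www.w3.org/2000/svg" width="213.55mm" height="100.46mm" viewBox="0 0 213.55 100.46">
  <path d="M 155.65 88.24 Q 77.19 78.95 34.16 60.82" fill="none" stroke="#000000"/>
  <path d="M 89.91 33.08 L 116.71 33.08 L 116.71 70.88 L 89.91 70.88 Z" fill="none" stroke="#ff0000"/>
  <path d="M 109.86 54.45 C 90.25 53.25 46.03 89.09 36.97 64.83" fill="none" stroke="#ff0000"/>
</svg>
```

1 u = 1 mm; y_m = 100.46 − y.

[1] `<path>` quadratic bezier, #000000→score S495 F1379: (155.65,12.22) → (107.28,19.40) → (66.78,28.54) → (34.16,39.64)

[2] `<path>` rectangle, #ff0000→cut S731 F889: (89.91,67.38) → (116.71,67.38) → (116.71,29.58) → (89.91,29.58) → (89.91,67.38) (closed)

[3] `<path>` cubic bezier, #ff0000→cut S731 F889: (109.86,46.01) → (84.26,38.46) → (55.54,27.81) → (36.97,35.63)

G21
G90
G0 X155.65 Y12.22
M3 S495
G1 X107.28 Y19.40 F1379
G1 X66.78 Y28.54
G1 X34.16 Y39.64
M5
G0 X89.91 Y67.38
M3 S731
G1 X116.71 Y67.38 F889
G1 X116.71 Y29.58
G1 X89.91 Y29.58
G1 X89.91 Y67.38
M5
G0 X109.86 Y46.01
M3 S731
G1 X84.26 Y38.46 F889
G1 X55.54 Y27.81
G1 X36.97 Y35.63
M5
G0 X0.00 Y0.00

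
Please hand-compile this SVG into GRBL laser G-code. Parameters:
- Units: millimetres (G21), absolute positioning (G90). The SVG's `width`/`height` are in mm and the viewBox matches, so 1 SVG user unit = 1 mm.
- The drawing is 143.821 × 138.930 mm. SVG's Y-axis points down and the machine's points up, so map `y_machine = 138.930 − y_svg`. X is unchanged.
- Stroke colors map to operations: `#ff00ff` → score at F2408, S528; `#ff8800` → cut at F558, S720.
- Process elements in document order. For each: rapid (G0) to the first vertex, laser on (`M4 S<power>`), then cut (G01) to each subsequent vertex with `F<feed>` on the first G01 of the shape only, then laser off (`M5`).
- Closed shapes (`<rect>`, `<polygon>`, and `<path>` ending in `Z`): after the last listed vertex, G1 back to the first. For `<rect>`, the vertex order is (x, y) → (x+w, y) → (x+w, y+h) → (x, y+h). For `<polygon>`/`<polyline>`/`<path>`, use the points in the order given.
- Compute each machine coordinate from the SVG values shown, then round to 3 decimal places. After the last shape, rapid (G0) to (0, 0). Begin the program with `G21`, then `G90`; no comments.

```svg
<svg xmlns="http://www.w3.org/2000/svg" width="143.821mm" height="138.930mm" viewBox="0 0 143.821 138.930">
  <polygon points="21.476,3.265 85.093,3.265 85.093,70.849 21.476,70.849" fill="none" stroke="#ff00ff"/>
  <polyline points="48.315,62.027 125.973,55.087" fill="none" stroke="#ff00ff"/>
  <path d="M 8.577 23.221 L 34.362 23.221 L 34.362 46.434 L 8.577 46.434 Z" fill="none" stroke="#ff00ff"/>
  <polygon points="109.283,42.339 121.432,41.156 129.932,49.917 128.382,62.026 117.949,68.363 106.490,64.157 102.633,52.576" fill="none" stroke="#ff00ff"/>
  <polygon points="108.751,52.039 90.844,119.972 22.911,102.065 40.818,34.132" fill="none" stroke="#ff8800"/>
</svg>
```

viewBox `0 0 143.821 138.930` with mm width/height → 1 unit = 1 mm. Flip: y_m = 138.930 − y_svg.

**Shape 1** — `<polygon>` rectangle, stroke `#ff00ff` → score (S528, F2408). Machine vertices: (21.476,135.665) → (85.093,135.665) → (85.093,68.081) → (21.476,68.081) → (21.476,135.665). Closed: final G1 returns to the first vertex.

**Shape 2** — `<polyline>` line segment, stroke `#ff00ff` → score (S528, F2408). Machine vertices: (48.315,76.903) → (125.973,83.843). Open path.

**Shape 3** — `<path>` rectangle, stroke `#ff00ff` → score (S528, F2408). Machine vertices: (8.577,115.709) → (34.362,115.709) → (34.362,92.496) → (8.577,92.496) → (8.577,115.709). Closed: final G1 returns to the first vertex.

**Shape 4** — `<polygon>` regular polygon, stroke `#ff00ff` → score (S528, F2408). Machine vertices: (109.283,96.591) → (121.432,97.774) → (129.932,89.013) → (128.382,76.904) → (117.949,70.567) → (106.490,74.773) → (102.633,86.354) → (109.283,96.591). Closed: final G1 returns to the first vertex.

**Shape 5** — `<polygon>` regular polygon, stroke `#ff8800` → cut (S720, F558). Machine vertices: (108.751,86.891) → (90.844,18.958) → (22.911,36.865) → (40.818,104.798) → (108.751,86.891). Closed: final G1 returns to the first vertex.

G21
G90
G0 X21.476 Y135.665
M4 S528
G01 X85.093 Y135.665 F2408
G01 X85.093 Y68.081
G01 X21.476 Y68.081
G01 X21.476 Y135.665
M5
G0 X48.315 Y76.903
M4 S528
G01 X125.973 Y83.843 F2408
M5
G0 X8.577 Y115.709
M4 S528
G01 X34.362 Y115.709 F2408
G01 X34.362 Y92.496
G01 X8.577 Y92.496
G01 X8.577 Y115.709
M5
G0 X109.283 Y96.591
M4 S528
G01 X121.432 Y97.774 F2408
G01 X129.932 Y89.013
G01 X128.382 Y76.904
G01 X117.949 Y70.567
G01 X106.490 Y74.773
G01 X102.633 Y86.354
G01 X109.283 Y96.591
M5
G0 X108.751 Y86.891
M4 S720
G01 X90.844 Y18.958 F558
G01 X22.911 Y36.865
G01 X40.818 Y104.798
G01 X108.751 Y86.891
M5
G0 X0.000 Y0.000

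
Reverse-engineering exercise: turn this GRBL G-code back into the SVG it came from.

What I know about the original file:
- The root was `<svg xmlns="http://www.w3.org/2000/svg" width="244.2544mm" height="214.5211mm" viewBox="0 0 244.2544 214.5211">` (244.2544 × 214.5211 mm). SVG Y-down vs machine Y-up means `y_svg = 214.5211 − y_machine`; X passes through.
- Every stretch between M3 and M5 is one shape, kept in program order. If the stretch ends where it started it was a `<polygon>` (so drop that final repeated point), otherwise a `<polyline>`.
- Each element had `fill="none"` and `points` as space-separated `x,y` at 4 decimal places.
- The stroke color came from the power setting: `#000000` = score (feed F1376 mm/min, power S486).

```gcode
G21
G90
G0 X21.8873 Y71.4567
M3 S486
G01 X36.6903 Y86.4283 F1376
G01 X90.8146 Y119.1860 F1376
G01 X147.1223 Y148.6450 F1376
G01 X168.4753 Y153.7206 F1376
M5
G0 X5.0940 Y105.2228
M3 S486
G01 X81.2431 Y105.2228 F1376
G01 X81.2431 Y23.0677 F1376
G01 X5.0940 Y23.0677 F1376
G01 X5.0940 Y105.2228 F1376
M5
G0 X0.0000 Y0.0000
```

<svg xmlns="http://www.w3.org/2000/svg" width="244.2544mm" height="214.5211mm" viewBox="0 0 244.2544 214.5211">
  <polyline points="21.8873,143.0644 36.6903,128.0928 90.8146,95.3351 147.1223,65.8761 168.4753,60.8005" fill="none" stroke="#000000"/>
  <polygon points="5.0940,109.2983 81.2431,109.2983 81.2431,191.4534 5.0940,191.4534" fill="none" stroke="#000000"/>
</svg>

y_svg = 214.5211 − y_m. Every run uses S486, so all elements get stroke `#000000` (score).

[1] open run; points: 21.8873,143.0644 36.6903,128.0928 90.8146,95.3351 147.1223,65.8761 168.4753,60.8005

[2] closed run; points: 5.0940,109.2983 81.2431,109.2983 81.2431,191.4534 5.0940,191.4534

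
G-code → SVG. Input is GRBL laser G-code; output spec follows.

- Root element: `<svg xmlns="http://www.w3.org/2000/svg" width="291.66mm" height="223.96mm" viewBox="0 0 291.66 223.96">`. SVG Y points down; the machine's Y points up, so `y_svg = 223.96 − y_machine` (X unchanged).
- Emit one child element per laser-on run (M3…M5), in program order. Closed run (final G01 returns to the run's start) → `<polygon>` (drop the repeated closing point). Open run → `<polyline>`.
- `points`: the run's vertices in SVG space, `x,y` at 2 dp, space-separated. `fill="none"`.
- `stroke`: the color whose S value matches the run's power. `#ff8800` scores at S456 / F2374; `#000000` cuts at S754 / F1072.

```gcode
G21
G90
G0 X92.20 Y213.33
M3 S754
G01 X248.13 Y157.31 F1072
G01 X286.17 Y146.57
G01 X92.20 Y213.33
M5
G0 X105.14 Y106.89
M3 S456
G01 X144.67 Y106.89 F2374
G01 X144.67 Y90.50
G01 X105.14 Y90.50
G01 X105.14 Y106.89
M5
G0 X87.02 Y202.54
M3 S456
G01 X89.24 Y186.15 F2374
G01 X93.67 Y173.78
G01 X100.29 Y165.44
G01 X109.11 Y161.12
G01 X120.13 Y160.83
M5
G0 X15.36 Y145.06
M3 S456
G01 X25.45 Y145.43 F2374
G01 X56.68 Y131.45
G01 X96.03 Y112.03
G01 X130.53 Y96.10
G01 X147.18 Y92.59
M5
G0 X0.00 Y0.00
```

Each laser-on run becomes one SVG element. Flip Y back into SVG space with y_svg = 223.96 − y_machine.

Run 1: the run's S754 means `#000000` (cut). The run returns to its start, so emit a `<polygon>` with points (Y-flipped): 92.20,10.63 248.13,66.65 286.17,77.39.

Run 2: the run's S456 means `#ff8800` (score). The run returns to its start, so emit a `<polygon>` with points (Y-flipped): 105.14,117.07 144.67,117.07 144.67,133.46 105.14,133.46.

Run 3: the run's S456 means `#ff8800` (score). The run is open, so emit a `<polyline>` with points (Y-flipped): 87.02,21.42 89.24,37.81 93.67,50.18 100.29,58.52 109.11,62.84 120.13,63.13.

Run 4: the run's S456 means `#ff8800` (score). The run is open, so emit a `<polyline>` with points (Y-flipped): 15.36,78.90 25.45,78.53 56.68,92.51 96.03,111.93 130.53,127.86 147.18,131.37.

<svg xmlns="http://www.w3.org/2000/svg" width="291.66mm" height="223.96mm" viewBox="0 0 291.66 223.96">
  <polygon points="92.20,10.63 248.13,66.65 286.17,77.39" fill="none" stroke="#000000"/>
  <polygon points="105.14,117.07 144.67,117.07 144.67,133.46 105.14,133.46" fill="none" stroke="#ff8800"/>
  <polyline points="87.02,21.42 89.24,37.81 93.67,50.18 100.29,58.52 109.11,62.84 120.13,63.13" fill="none" stroke="#ff8800"/>
  <polyline points="15.36,78.90 25.45,78.53 56.68,92.51 96.03,111.93 130.53,127.86 147.18,131.37" fill="none" stroke="#ff8800"/>
</svg>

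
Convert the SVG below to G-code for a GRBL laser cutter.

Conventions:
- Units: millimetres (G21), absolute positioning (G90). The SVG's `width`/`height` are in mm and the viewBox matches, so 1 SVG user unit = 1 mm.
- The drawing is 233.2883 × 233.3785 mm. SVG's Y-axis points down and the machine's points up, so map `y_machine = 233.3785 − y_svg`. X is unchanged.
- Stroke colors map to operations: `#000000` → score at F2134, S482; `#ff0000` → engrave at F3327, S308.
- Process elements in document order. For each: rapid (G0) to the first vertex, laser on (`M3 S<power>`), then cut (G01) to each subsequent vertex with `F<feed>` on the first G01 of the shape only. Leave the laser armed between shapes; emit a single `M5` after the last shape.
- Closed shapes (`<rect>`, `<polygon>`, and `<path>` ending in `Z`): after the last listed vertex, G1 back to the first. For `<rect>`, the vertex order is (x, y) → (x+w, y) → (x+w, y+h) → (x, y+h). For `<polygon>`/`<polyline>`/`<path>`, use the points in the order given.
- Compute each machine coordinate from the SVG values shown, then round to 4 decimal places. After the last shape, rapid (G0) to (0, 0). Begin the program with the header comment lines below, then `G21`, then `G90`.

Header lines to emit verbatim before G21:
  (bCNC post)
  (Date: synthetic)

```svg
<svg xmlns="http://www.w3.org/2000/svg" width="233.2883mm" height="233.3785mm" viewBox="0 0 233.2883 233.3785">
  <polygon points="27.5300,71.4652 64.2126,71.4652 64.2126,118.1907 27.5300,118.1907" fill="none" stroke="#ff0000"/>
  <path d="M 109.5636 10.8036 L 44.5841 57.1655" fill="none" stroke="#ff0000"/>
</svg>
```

1 u = 1 mm; y_m = 233.3785 − y.

[1] `<polygon>` rectangle, #ff0000→engrave S308 F3327: (27.5300,161.9133) → (64.2126,161.9133) → (64.2126,115.1878) → (27.5300,115.1878) → (27.5300,161.9133) (closed)

[2] `<path>` line segment, #ff0000→engrave S308 F3327: (109.5636,222.5749) → (44.5841,176.2130)

(bCNC post)
(Date: synthetic)
G21
G90
G0 X27.5300 Y161.9133
M3 S308
G01 X64.2126 Y161.9133 F3327
G01 X64.2126 Y115.1878
G01 X27.5300 Y115.1878
G01 X27.5300 Y161.9133
G0 X109.5636 Y222.5749
M3 S308
G01 X44.5841 Y176.2130 F3327
M5
G0 X0.0000 Y0.0000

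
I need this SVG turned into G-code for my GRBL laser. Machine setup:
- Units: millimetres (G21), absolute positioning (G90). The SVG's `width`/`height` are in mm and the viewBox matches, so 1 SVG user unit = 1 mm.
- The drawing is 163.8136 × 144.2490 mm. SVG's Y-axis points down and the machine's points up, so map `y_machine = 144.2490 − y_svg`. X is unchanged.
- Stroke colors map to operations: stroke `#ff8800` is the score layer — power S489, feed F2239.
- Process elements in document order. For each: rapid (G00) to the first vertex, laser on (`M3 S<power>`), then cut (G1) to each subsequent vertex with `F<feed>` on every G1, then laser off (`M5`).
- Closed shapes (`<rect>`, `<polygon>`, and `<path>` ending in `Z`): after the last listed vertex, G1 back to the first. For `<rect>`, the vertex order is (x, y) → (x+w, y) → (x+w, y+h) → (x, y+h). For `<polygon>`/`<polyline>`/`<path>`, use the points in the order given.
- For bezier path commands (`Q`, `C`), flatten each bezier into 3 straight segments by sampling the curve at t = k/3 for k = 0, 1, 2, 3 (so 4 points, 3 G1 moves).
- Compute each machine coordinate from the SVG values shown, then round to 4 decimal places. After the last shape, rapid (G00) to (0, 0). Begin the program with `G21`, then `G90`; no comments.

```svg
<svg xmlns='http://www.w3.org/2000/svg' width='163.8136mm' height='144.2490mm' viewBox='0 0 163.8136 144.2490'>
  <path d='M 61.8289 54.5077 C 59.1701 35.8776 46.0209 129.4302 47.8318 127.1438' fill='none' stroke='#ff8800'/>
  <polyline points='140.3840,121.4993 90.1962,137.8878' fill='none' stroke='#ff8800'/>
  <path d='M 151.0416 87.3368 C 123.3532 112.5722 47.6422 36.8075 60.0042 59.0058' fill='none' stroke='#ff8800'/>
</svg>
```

G21
G90
G00 X61.8289 Y89.7413
M3 S489
G1 X56.6159 Y78.6817 F2239
G1 X50.0650 Y39.0606 F2239
G1 X47.8318 Y17.1052 F2239
M5
G00 X140.3840 Y22.7497
M3 S489
G1 X90.1962 Y6.3612 F2239
M5
G00 X151.0416 Y56.9122
M3 S489
G1 X112.3862 Y57.9745 F2239
G1 X71.9593 Y82.1562 F2239
G1 X60.0042 Y85.2432 F2239
M5
G00 X0.0000 Y0.0000

1 u = 1 mm; y_m = 144.2490 − y.

[1] `<path>` cubic bezier, #ff8800→score S489 F2239: (61.8289,89.7413) → (56.6159,78.6817) → (50.0650,39.0606) → (47.8318,17.1052)

[2] `<polyline>` line segment, #ff8800→score S489 F2239: (140.3840,22.7497) → (90.1962,6.3612)

[3] `<path>` cubic bezier, #ff8800→score S489 F2239: (151.0416,56.9122) → (112.3862,57.9745) → (71.9593,82.1562) → (60.0042,85.2432)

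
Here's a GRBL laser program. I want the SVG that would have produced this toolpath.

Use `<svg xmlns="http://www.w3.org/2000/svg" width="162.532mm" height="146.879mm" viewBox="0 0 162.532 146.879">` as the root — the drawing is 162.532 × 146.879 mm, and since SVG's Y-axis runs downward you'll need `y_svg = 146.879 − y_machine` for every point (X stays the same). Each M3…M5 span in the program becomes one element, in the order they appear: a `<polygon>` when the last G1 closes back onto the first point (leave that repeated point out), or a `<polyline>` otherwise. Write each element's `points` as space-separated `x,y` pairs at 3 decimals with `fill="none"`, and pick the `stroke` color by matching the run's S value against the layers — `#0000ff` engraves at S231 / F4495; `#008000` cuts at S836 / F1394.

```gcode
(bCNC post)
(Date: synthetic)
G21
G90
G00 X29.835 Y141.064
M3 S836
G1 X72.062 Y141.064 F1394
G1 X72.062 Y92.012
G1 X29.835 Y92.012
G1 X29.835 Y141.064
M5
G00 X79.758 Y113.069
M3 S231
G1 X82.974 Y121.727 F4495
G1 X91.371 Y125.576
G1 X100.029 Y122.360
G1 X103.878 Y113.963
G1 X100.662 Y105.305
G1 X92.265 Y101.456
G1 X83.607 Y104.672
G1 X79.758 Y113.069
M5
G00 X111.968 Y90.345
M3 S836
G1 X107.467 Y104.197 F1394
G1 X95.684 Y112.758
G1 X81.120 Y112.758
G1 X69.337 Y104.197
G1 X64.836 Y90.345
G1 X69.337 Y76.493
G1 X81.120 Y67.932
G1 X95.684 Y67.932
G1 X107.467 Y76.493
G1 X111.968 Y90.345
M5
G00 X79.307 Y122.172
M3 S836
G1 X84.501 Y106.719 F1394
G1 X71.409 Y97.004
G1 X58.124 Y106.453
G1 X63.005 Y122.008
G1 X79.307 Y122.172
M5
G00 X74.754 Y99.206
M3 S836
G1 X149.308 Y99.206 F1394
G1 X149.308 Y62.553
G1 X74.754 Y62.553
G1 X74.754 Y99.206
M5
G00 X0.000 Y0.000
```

Each laser-on run becomes one SVG element. Flip Y back into SVG space with y_svg = 146.879 − y_machine.

Run 1: the run's S836 means `#008000` (cut). The run returns to its start, so emit a `<polygon>` with points (Y-flipped): 29.835,5.815 72.062,5.815 72.062,54.867 29.835,54.867.

Run 2: power S231 maps to stroke `#0000ff` (engrave). The run returns to its start, so emit a `<polygon>` with points (Y-flipped): 79.758,33.810 82.974,25.152 91.371,21.303 100.029,24.519 103.878,32.916 100.662,41.574 92.265,45.423 83.607,42.207.

Run 3: power S836 maps to stroke `#008000` (cut). The run returns to its start, so emit a `<polygon>` with points (Y-flipped): 111.968,56.534 107.467,42.682 95.684,34.121 81.120,34.121 69.337,42.682 64.836,56.534 69.337,70.386 81.120,78.947 95.684,78.947 107.467,70.386.

Run 4: power S836 maps to stroke `#008000` (cut). The run returns to its start, so emit a `<polygon>` with points (Y-flipped): 79.307,24.707 84.501,40.160 71.409,49.875 58.124,40.426 63.005,24.871.

Run 5: power S836 maps to stroke `#008000` (cut). The run returns to its start, so emit a `<polygon>` with points (Y-flipped): 74.754,47.673 149.308,47.673 149.308,84.326 74.754,84.326.

<svg xmlns="http://www.w3.org/2000/svg" width="162.532mm" height="146.879mm" viewBox="0 0 162.532 146.879">
  <polygon points="29.835,5.815 72.062,5.815 72.062,54.867 29.835,54.867" fill="none" stroke="#008000"/>
  <polygon points="79.758,33.810 82.974,25.152 91.371,21.303 100.029,24.519 103.878,32.916 100.662,41.574 92.265,45.423 83.607,42.207" fill="none" stroke="#0000ff"/>
  <polygon points="111.968,56.534 107.467,42.682 95.684,34.121 81.120,34.121 69.337,42.682 64.836,56.534 69.337,70.386 81.120,78.947 95.684,78.947 107.467,70.386" fill="none" stroke="#008000"/>
  <polygon points="79.307,24.707 84.501,40.160 71.409,49.875 58.124,40.426 63.005,24.871" fill="none" stroke="#008000"/>
  <polygon points="74.754,47.673 149.308,47.673 149.308,84.326 74.754,84.326" fill="none" stroke="#008000"/>
</svg>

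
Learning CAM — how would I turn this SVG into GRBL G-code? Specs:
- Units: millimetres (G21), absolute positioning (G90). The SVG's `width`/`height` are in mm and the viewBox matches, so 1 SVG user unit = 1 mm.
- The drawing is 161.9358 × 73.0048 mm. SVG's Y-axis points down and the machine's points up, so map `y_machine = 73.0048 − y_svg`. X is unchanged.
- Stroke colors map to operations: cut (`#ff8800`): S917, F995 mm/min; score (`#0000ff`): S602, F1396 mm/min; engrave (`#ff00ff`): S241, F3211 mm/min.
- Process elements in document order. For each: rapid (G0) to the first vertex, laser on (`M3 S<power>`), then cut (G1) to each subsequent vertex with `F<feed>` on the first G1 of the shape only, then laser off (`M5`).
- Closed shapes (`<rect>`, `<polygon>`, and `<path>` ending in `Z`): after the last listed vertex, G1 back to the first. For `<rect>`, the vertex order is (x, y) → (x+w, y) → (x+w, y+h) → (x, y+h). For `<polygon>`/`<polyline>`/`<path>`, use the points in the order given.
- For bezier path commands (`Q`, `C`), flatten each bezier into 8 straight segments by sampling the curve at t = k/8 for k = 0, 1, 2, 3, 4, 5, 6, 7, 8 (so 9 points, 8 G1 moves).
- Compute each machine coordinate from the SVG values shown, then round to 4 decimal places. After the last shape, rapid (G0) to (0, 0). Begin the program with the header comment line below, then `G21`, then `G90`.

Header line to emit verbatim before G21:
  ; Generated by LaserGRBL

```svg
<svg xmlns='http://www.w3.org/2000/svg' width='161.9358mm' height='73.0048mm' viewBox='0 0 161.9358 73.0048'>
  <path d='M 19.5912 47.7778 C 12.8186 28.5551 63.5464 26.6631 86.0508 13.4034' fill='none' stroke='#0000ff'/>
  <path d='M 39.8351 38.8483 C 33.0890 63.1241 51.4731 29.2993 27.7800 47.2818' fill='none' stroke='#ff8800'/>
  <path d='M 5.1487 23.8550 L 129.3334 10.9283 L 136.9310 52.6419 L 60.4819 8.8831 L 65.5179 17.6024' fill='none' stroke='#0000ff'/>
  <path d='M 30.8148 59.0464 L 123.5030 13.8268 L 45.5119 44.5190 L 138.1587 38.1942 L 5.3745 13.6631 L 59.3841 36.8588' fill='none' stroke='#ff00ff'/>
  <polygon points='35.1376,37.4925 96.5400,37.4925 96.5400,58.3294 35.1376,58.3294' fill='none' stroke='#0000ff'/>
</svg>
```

; Generated by LaserGRBL
G21
G90
G0 X19.5912 Y25.2270
M3 S602
G1 X19.5794 Y31.6792 F1396
G1 X23.9536 Y36.8429
G1 X31.7094 Y41.0545
G1 X41.8421 Y44.6503
G1 X53.3472 Y47.9666
G1 X65.2200 Y51.3397
G1 X76.4561 Y55.1058
G1 X86.0508 Y59.6014
M5
G0 X39.8351 Y34.1565
M3 S917
G1 X38.3520 Y27.5619 F995
G1 X38.4373 Y25.1262
G1 X39.3034 Y25.5615
G1 X40.1627 Y27.5798
G1 X40.2276 Y29.8930
G1 X38.7105 Y31.2133
G1 X34.8238 Y30.2526
G1 X27.7800 Y25.7230
M5
G0 X5.1487 Y49.1498
M3 S602
G1 X129.3334 Y62.0765 F1396
G1 X136.9310 Y20.3629
G1 X60.4819 Y64.1217
G1 X65.5179 Y55.4024
M5
G0 X30.8148 Y13.9584
M3 S241
G1 X123.5030 Y59.1780 F3211
G1 X45.5119 Y28.4858
G1 X138.1587 Y34.8106
G1 X5.3745 Y59.3417
G1 X59.3841 Y36.1460
M5
G0 X35.1376 Y35.5123
M3 S602
G1 X96.5400 Y35.5123 F1396
G1 X96.5400 Y14.6754
G1 X35.1376 Y14.6754
G1 X35.1376 Y35.5123
M5
G0 X0.0000 Y0.0000

Since the viewBox matches the mm dimensions, user units are millimetres directly. The only transform is the Y-flip y_m = 73.0048 − y_svg.

Shape 1 is a cubic bezier drawn with `<path>`. Its stroke #0000ff means score at S602, F1396. After flipping Y the toolpath is (19.5912,25.2270) → (19.5794,31.6792) → (23.9536,36.8429) → (31.7094,41.0545) → (41.8421,44.6503) → (53.3472,47.9666) → (65.2200,51.3397) → (76.4561,55.1058) → (86.0508,59.6014).

Shape 2 is a cubic bezier drawn with `<path>`. Its stroke #ff8800 means cut at S917, F995. After flipping Y the toolpath is (39.8351,34.1565) → (38.3520,27.5619) → (38.4373,25.1262) → (39.3034,25.5615) → (40.1627,27.5798) → (40.2276,29.8930) → (38.7105,31.2133) → (34.8238,30.2526) → (27.7800,25.7230).

Shape 3 is a open polyline drawn with `<path>`. Its stroke #0000ff means score at S602, F1396. After flipping Y the toolpath is (5.1487,49.1498) → (129.3334,62.0765) → (136.9310,20.3629) → (60.4819,64.1217) → (65.5179,55.4024).

Shape 4 is a open polyline drawn with `<path>`. Its stroke #ff00ff means engrave at S241, F3211. After flipping Y the toolpath is (30.8148,13.9584) → (123.5030,59.1780) → (45.5119,28.4858) → (138.1587,34.8106) → (5.3745,59.3417) → (59.3841,36.1460).

Shape 5 is a rectangle drawn with `<polygon>`. Its stroke #0000ff means score at S602, F1396. After flipping Y the toolpath is (35.1376,35.5123) → (96.5400,35.5123) → (96.5400,14.6754) → (35.1376,14.6754) → (35.1376,35.5123), returning to the start.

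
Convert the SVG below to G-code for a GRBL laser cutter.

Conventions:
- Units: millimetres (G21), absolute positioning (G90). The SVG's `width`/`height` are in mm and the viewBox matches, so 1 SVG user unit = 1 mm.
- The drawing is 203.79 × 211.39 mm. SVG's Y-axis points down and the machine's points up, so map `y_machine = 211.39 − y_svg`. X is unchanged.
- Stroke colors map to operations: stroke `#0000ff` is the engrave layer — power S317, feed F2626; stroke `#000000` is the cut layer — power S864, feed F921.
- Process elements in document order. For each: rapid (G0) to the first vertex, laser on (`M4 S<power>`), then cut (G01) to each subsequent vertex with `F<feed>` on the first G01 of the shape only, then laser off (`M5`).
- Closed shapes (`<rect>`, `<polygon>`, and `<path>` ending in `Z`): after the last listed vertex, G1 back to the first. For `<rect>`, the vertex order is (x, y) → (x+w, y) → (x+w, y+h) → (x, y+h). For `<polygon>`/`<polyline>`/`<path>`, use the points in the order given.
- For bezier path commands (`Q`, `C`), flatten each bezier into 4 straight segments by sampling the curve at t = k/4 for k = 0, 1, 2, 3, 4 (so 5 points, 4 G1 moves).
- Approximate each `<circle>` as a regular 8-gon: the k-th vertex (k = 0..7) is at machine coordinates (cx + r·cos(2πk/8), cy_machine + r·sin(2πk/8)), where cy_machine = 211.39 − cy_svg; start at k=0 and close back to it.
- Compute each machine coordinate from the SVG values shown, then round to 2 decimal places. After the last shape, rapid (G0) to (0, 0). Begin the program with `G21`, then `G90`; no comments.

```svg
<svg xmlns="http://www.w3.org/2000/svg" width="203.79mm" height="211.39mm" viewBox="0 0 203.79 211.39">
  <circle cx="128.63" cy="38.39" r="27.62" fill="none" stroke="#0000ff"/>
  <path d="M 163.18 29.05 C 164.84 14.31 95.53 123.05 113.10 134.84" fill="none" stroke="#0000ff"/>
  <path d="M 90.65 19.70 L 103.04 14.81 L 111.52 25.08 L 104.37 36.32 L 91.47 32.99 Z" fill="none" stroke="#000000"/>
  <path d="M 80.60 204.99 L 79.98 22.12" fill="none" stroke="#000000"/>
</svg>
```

Since the viewBox matches the mm dimensions, user units are millimetres directly. The only transform is the Y-flip y_m = 211.39 − y_svg.

Shape 1 is a circle drawn with `<circle>`. Its stroke #0000ff means engrave at S317, F2626. After flipping Y the toolpath is (156.25,173.00) → (148.16,192.53) → (128.63,200.62) → (109.10,192.53) → (101.01,173.00) → (109.10,153.47) → (128.63,145.38) → (148.16,153.47) → (156.25,173.00), returning to the start.

Shape 2 is a cubic bezier drawn with `<path>`. Its stroke #0000ff means engrave at S317, F2626. After flipping Y the toolpath is (163.18,182.34) → (153.58,173.69) → (132.17,139.39) → (113.75,100.13) → (113.10,76.55).

Shape 3 is a regular polygon drawn with `<path>`. Its stroke #000000 means cut at S864, F921. After flipping Y the toolpath is (90.65,191.69) → (103.04,196.58) → (111.52,186.31) → (104.37,175.07) → (91.47,178.40) → (90.65,191.69), returning to the start.

Shape 4 is a line segment drawn with `<path>`. Its stroke #000000 means cut at S864, F921. After flipping Y the toolpath is (80.60,6.40) → (79.98,189.27).

G21
G90
G0 X156.25 Y173.00
M4 S317
G01 X148.16 Y192.53 F2626
G01 X128.63 Y200.62
G01 X109.10 Y192.53
G01 X101.01 Y173.00
G01 X109.10 Y153.47
G01 X128.63 Y145.38
G01 X148.16 Y153.47
G01 X156.25 Y173.00
M5
G0 X163.18 Y182.34
M4 S317
G01 X153.58 Y173.69 F2626
G01 X132.17 Y139.39
G01 X113.75 Y100.13
G01 X113.10 Y76.55
M5
G0 X90.65 Y191.69
M4 S864
G01 X103.04 Y196.58 F921
G01 X111.52 Y186.31
G01 X104.37 Y175.07
G01 X91.47 Y178.40
G01 X90.65 Y191.69
M5
G0 X80.60 Y6.40
M4 S864
G01 X79.98 Y189.27 F921
M5
G0 X0.00 Y0.00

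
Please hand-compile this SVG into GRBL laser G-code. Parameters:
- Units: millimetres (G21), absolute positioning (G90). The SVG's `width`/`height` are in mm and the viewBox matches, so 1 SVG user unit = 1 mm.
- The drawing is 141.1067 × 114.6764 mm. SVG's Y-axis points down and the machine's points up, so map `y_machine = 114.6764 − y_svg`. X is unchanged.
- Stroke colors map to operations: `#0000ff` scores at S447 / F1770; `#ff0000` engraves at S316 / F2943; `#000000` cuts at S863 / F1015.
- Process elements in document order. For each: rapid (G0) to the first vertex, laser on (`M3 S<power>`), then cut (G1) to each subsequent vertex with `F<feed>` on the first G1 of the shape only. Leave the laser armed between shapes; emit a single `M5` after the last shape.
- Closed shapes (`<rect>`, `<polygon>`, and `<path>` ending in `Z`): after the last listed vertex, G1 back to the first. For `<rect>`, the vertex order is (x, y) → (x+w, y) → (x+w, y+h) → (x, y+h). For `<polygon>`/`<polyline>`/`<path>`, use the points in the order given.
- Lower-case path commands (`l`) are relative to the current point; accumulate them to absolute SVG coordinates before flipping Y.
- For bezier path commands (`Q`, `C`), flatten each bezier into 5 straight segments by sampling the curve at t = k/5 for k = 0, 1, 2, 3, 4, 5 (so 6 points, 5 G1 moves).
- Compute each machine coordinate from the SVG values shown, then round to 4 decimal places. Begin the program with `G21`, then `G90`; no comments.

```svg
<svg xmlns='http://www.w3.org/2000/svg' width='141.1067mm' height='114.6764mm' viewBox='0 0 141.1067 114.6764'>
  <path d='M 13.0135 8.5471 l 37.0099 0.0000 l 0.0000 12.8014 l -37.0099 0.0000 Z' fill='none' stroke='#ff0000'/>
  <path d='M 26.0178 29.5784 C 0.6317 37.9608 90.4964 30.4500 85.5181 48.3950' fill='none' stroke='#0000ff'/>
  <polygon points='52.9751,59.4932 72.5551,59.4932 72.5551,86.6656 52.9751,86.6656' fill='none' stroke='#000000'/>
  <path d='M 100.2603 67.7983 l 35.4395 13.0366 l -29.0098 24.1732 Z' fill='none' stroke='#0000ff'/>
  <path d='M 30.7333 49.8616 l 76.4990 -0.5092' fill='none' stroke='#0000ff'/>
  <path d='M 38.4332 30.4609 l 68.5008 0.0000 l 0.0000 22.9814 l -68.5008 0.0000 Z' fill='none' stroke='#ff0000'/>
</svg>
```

viewBox `0 0 141.1067 114.6764` with mm width/height → 1 unit = 1 mm. Flip: y_m = 114.6764 − y_svg.

**Shape 1** — `<path>` rectangle, stroke `#ff0000` → engrave (S316, F2943). Machine vertices: (13.0135,106.1293) → (50.0234,106.1293) → (50.0234,93.3279) → (13.0135,93.3279) → (13.0135,106.1293). Closed: final G1 returns to the first vertex.

**Shape 2** — `<path>` cubic bezier, stroke `#0000ff` → score (S447, F1770). Control points (SVG): P0=(26.0178,29.5784), P1=(0.6317,37.9608), P2=(90.4964,30.4500), P3=(85.5181,48.3950); sampled at t=k/5. Machine vertices: (26.0178,85.0980) → (22.9355,81.6450) → (37.4289,80.0215) → (59.4134,78.2430) → (78.8047,74.3245) → (85.5181,66.2814). Open path.

**Shape 3** — `<polygon>` rectangle, stroke `#000000` → cut (S863, F1015). Machine vertices: (52.9751,55.1832) → (72.5551,55.1832) → (72.5551,28.0108) → (52.9751,28.0108) → (52.9751,55.1832). Closed: final G1 returns to the first vertex.

**Shape 4** — `<path>` regular polygon, stroke `#0000ff` → score (S447, F1770). Machine vertices: (100.2603,46.8781) → (135.6998,33.8415) → (106.6900,9.6683) → (100.2603,46.8781). Closed: final G1 returns to the first vertex.

**Shape 5** — `<path>` line segment, stroke `#0000ff` → score (S447, F1770). Machine vertices: (30.7333,64.8148) → (107.2323,65.3240). Open path.

**Shape 6** — `<path>` rectangle, stroke `#ff0000` → engrave (S316, F2943). Machine vertices: (38.4332,84.2155) → (106.9340,84.2155) → (106.9340,61.2341) → (38.4332,61.2341) → (38.4332,84.2155). Closed: final G1 returns to the first vertex.

G21
G90
G0 X13.0135 Y106.1293
M3 S316
G1 X50.0234 Y106.1293 F2943
G1 X50.0234 Y93.3279
G1 X13.0135 Y93.3279
G1 X13.0135 Y106.1293
G0 X26.0178 Y85.0980
M3 S447
G1 X22.9355 Y81.6450 F1770
G1 X37.4289 Y80.0215
G1 X59.4134 Y78.2430
G1 X78.8047 Y74.3245
G1 X85.5181 Y66.2814
G0 X52.9751 Y55.1832
M3 S863
G1 X72.5551 Y55.1832 F1015
G1 X72.5551 Y28.0108
G1 X52.9751 Y28.0108
G1 X52.9751 Y55.1832
G0 X100.2603 Y46.8781
M3 S447
G1 X135.6998 Y33.8415 F1770
G1 X106.6900 Y9.6683
G1 X100.2603 Y46.8781
G0 X30.7333 Y64.8148
M3 S447
G1 X107.2323 Y65.3240 F1770
G0 X38.4332 Y84.2155
M3 S316
G1 X106.9340 Y84.2155 F2943
G1 X106.9340 Y61.2341
G1 X38.4332 Y61.2341
G1 X38.4332 Y84.2155
M5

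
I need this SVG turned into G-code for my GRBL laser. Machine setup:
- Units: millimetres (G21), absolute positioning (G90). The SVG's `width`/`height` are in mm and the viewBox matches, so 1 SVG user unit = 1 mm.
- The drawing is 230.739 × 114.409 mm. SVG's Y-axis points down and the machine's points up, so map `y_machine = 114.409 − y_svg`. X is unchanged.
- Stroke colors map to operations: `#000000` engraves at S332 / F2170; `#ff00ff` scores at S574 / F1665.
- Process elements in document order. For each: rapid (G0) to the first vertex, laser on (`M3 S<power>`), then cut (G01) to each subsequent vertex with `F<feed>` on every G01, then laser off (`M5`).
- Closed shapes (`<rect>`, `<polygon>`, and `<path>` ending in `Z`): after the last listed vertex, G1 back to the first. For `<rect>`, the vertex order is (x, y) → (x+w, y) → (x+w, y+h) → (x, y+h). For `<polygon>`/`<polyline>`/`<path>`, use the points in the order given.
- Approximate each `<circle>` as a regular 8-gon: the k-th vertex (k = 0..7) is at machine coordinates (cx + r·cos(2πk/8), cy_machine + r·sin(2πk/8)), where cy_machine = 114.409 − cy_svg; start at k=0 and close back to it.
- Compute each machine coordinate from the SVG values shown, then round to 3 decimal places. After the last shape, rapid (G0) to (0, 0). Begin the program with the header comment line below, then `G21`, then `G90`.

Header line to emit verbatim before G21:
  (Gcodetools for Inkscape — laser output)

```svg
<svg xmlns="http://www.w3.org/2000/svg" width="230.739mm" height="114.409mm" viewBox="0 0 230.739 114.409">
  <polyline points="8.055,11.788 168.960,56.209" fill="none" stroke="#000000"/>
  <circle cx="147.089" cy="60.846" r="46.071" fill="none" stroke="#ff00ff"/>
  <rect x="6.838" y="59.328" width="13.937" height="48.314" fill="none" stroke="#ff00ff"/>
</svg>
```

1 u = 1 mm; y_m = 114.409 − y.

[1] `<polyline>` line segment, #000000→engrave S332 F2170: (8.055,102.621) → (168.960,58.200)

[2] `<circle>` circle, #ff00ff→score S574 F1665: (193.160,53.563) → (179.666,86.140) → (147.089,99.634) → (114.512,86.140) → (101.018,53.563) → (114.512,20.986) → (147.089,7.492) → (179.666,20.986) → (193.160,53.563) (closed)

[3] `<rect>` rectangle, #ff00ff→score S574 F1665: (6.838,55.081) → (20.775,55.081) → (20.775,6.767) → (6.838,6.767) → (6.838,55.081) (closed)

(Gcodetools for Inkscape — laser output)
G21
G90
G0 X8.055 Y102.621
M3 S332
G01 X168.960 Y58.200 F2170
M5
G0 X193.160 Y53.563
M3 S574
G01 X179.666 Y86.140 F1665
G01 X147.089 Y99.634 F1665
G01 X114.512 Y86.140 F1665
G01 X101.018 Y53.563 F1665
G01 X114.512 Y20.986 F1665
G01 X147.089 Y7.492 F1665
G01 X179.666 Y20.986 F1665
G01 X193.160 Y53.563 F1665
M5
G0 X6.838 Y55.081
M3 S574
G01 X20.775 Y55.081 F1665
G01 X20.775 Y6.767 F1665
G01 X6.838 Y6.767 F1665
G01 X6.838 Y55.081 F1665
M5
G0 X0.000 Y0.000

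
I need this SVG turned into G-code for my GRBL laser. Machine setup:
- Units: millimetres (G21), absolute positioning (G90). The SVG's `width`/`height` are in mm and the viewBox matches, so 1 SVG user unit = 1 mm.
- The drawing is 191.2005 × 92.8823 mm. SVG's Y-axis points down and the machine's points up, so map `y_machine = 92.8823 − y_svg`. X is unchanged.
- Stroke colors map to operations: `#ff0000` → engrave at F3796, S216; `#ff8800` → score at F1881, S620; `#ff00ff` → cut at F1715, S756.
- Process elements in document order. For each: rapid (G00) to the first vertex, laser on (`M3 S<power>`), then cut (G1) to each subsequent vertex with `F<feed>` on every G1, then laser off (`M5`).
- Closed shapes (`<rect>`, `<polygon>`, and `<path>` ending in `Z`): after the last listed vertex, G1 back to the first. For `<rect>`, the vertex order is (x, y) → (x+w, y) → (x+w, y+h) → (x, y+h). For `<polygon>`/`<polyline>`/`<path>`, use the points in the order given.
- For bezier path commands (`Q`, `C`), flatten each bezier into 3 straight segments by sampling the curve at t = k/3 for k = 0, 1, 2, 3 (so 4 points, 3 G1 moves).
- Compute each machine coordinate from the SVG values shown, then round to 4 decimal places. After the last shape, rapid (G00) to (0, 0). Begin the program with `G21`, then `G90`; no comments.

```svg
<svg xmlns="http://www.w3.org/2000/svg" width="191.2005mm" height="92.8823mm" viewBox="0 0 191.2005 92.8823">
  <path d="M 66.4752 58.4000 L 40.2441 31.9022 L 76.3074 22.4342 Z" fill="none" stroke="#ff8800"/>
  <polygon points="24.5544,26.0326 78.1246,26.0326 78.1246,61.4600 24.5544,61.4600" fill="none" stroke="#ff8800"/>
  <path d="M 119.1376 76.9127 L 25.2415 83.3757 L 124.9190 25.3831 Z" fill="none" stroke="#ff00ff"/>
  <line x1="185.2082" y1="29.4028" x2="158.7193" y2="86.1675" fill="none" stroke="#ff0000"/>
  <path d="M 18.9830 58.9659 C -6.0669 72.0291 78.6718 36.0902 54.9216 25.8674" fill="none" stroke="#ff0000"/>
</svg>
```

G21
G90
G00 X66.4752 Y34.4823
M3 S620
G1 X40.2441 Y60.9801 F1881
G1 X76.3074 Y70.4481 F1881
G1 X66.4752 Y34.4823 F1881
M5
G00 X24.5544 Y66.8497
M3 S620
G1 X78.1246 Y66.8497 F1881
G1 X78.1246 Y31.4223 F1881
G1 X24.5544 Y31.4223 F1881
G1 X24.5544 Y66.8497 F1881
M5
G00 X119.1376 Y15.9696
M3 S756
G1 X25.2415 Y9.5066 F1715
G1 X124.9190 Y67.4992 F1715
G1 X119.1376 Y15.9696 F1715
M5
G00 X185.2082 Y63.4795
M3 S216
G1 X158.7193 Y6.7148 F3796
M5
G00 X18.9830 Y33.9164
M3 S216
G1 X22.4449 Y34.4199 F3796
G1 X50.5932 Y50.9874 F3796
G1 X54.9216 Y67.0149 F3796
M5
G00 X0.0000 Y0.0000

1 u = 1 mm; y_m = 92.8823 − y.

[1] `<path>` regular polygon, #ff8800→score S620 F1881: (66.4752,34.4823) → (40.2441,60.9801) → (76.3074,70.4481) → (66.4752,34.4823) (closed)

[2] `<polygon>` rectangle, #ff8800→score S620 F1881: (24.5544,66.8497) → (78.1246,66.8497) → (78.1246,31.4223) → (24.5544,31.4223) → (24.5544,66.8497) (closed)

[3] `<path>` closed polygon, #ff00ff→cut S756 F1715: (119.1376,15.9696) → (25.2415,9.5066) → (124.9190,67.4992) → (119.1376,15.9696) (closed)

[4] `<line>` line segment, #ff0000→engrave S216 F3796: (185.2082,63.4795) → (158.7193,6.7148)

[5] `<path>` cubic bezier, #ff0000→engrave S216 F3796: (18.9830,33.9164) → (22.4449,34.4199) → (50.5932,50.9874) → (54.9216,67.0149)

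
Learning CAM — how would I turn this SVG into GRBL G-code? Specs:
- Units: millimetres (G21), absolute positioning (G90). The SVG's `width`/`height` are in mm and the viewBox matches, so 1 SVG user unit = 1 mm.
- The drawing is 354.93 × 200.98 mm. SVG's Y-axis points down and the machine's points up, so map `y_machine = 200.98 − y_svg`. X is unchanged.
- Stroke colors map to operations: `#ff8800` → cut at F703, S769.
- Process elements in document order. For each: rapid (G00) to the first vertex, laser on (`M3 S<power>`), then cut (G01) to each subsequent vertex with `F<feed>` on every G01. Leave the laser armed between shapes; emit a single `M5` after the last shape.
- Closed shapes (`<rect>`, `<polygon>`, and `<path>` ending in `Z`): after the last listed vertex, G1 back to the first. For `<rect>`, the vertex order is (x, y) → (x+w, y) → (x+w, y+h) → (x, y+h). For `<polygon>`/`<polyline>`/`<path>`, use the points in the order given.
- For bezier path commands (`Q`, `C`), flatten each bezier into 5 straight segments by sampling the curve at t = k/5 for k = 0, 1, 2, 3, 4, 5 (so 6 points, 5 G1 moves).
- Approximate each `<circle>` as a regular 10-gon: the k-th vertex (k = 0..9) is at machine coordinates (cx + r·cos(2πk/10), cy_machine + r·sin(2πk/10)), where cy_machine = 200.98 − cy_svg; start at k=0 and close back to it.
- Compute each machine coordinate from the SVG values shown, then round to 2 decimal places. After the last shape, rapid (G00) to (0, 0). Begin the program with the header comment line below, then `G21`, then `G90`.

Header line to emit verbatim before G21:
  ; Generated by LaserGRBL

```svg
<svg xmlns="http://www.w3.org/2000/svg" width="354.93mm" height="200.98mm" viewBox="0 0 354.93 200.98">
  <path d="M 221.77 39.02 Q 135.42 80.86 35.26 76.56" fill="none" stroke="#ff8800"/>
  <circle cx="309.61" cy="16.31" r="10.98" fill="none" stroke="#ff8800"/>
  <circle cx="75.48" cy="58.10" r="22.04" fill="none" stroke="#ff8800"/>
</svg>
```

; Generated by LaserGRBL
G21
G90
G00 X221.77 Y161.96
M3 S769
G01 X186.68 Y147.07 F703
G01 X150.48 Y135.87 F703
G01 X113.18 Y128.36 F703
G01 X74.77 Y124.55 F703
G01 X35.26 Y124.42 F703
G00 X320.59 Y184.67
M3 S769
G01 X318.49 Y191.12 F703
G01 X313.00 Y195.11 F703
G01 X306.22 Y195.11 F703
G01 X300.73 Y191.12 F703
G01 X298.63 Y184.67 F703
G01 X300.73 Y178.22 F703
G01 X306.22 Y174.23 F703
G01 X313.00 Y174.23 F703
G01 X318.49 Y178.22 F703
G01 X320.59 Y184.67 F703
G00 X97.52 Y142.88
M3 S769
G01 X93.31 Y155.83 F703
G01 X82.29 Y163.84 F703
G01 X68.67 Y163.84 F703
G01 X57.65 Y155.83 F703
G01 X53.44 Y142.88 F703
G01 X57.65 Y129.93 F703
G01 X68.67 Y121.92 F703
G01 X82.29 Y121.92 F703
G01 X93.31 Y129.93 F703
G01 X97.52 Y142.88 F703
M5
G00 X0.00 Y0.00

1 u = 1 mm; y_m = 200.98 − y.

[1] `<path>` quadratic bezier, #ff8800→cut S769 F703: (221.77,161.96) → (186.68,147.07) → (150.48,135.87) → (113.18,128.36) → (74.77,124.55) → (35.26,124.42)

[2] `<circle>` circle, #ff8800→cut S769 F703: (320.59,184.67) → (318.49,191.12) → (313.00,195.11) → (306.22,195.11) → (300.73,191.12) → (298.63,184.67) → (300.73,178.22) → (306.22,174.23) → (313.00,174.23) → (318.49,178.22) → (320.59,184.67) (closed)

[3] `<circle>` circle, #ff8800→cut S769 F703: (97.52,142.88) → (93.31,155.83) → (82.29,163.84) → (68.67,163.84) → (57.65,155.83) → (53.44,142.88) → (57.65,129.93) → (68.67,121.92) → (82.29,121.92) → (93.31,129.93) → (97.52,142.88) (closed)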